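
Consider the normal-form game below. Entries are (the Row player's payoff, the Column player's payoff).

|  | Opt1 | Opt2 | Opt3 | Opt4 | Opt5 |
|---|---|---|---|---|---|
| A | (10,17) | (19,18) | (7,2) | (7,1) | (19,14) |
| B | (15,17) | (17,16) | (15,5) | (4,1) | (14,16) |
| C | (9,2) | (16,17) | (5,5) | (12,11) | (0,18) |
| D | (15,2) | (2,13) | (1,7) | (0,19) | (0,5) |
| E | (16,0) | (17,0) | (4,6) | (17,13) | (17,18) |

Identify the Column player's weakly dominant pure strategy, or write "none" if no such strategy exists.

Opt1 fails to dominate Opt2 at A (17<18).
Opt2 fails to dominate Opt1 at B (16<17).
Opt3 fails to dominate Opt1 at A (2<17).
Opt4 fails to dominate Opt1 at A (1<17).
Opt5 fails to dominate Opt1 at A (14<17).
No single strategy dominates all the others.

none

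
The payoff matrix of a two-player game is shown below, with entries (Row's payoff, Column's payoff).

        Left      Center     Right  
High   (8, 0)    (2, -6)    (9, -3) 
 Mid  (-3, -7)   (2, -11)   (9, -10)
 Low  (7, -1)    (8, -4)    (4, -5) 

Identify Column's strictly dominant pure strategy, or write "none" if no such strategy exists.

Left

Left vs Center: High: 0>-6, Mid: -7>-11, Low: -1>-4.
Left vs Right: High: 0>-3, Mid: -7>-10, Low: -1>-5.
Left strictly beats every other strategy against every opponent action, so it is strictly dominant.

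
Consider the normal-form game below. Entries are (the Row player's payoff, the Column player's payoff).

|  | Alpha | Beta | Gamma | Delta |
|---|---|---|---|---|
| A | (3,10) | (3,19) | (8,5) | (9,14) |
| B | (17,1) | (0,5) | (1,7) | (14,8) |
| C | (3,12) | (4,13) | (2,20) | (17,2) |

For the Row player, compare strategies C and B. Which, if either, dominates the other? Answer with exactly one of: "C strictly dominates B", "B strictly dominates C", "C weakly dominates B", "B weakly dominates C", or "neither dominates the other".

neither dominates the other

C's payoffs vs B's, by the Column player's action — Alpha: 3<17, Beta: 4>0, Gamma: 2>1, Delta: 17>14.
C does better at Beta, Gamma, Delta but worse at Alpha; neither strategy dominates the other.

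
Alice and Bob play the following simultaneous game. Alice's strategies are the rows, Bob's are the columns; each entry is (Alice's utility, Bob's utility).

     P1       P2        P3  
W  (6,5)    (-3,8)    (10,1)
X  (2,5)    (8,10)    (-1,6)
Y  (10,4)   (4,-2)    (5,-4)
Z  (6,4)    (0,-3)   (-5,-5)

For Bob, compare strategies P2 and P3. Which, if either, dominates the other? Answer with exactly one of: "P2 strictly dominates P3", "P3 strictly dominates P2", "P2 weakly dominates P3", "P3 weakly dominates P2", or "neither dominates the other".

P2's payoffs vs P3's, by Alice's action — W: 8>1, X: 10>6, Y: -2>-4, Z: -3>-5.
P2 gives a strictly higher payoff against every action of Alice, so P2 strictly dominates P3.

P2 strictly dominates P3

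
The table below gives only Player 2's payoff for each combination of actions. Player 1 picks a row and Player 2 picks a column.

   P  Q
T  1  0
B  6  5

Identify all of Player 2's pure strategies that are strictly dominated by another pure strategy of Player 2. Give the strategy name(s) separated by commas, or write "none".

Nothing dominates P: Q at T (1>0).
P strictly dominates Q — T: 1>0, B: 6>5.

Q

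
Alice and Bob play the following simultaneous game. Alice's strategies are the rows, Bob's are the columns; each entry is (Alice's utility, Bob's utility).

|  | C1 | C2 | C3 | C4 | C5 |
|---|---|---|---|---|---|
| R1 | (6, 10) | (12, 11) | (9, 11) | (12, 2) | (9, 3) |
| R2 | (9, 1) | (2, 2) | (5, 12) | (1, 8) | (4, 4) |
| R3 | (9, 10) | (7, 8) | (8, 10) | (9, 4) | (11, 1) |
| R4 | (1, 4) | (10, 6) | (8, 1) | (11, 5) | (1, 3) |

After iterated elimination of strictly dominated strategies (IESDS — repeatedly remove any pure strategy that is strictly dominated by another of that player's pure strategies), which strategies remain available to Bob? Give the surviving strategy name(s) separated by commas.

Row R4 is eliminated: R1 beats it against every remaining column (C1: 6>1, C2: 12>10, C3: 9>8, C4: 12>11, C5: 9>1).
Bob's strategy C4 is strictly dominated by C3 (R1: 11>2, R2: 12>8, R3: 10>4) and is removed.
For Bob, C3 strictly dominates C5 on the remaining rows (R1: 11>3, R2: 12>4, R3: 10>1); eliminate C5.
Among the remaining strategies, none is strictly dominated by another pure strategy of the same player, so the elimination stops.
Surviving strategies — Alice: {R1, R2, R3}; Bob: {C1, C2, C3}.

C1, C2, C3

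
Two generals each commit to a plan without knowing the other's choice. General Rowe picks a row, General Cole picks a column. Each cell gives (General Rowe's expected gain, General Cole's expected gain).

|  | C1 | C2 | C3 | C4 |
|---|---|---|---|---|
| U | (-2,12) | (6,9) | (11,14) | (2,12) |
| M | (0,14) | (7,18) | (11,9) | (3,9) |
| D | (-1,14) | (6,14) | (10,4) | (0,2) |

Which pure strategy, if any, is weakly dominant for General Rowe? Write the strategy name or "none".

M

M vs U: C1: 0>-2, C2: 7>6, C3: 11=11, C4: 3>2.
M vs D: C1: 0>-1, C2: 7>6, C3: 11>10, C4: 3>0.
M is at least as good as every other strategy against every opponent action, so it is weakly dominant.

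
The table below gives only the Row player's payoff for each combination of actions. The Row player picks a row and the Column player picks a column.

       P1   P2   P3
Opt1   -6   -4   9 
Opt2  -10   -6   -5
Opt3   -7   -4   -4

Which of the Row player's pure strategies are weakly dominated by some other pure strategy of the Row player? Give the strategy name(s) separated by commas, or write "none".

Opt2, Opt3

Opt1: no other strategy beats it everywhere (Opt2 at P1 (-6>-10); Opt3 at P1 (-6>-7)).
Opt2: dominated, since Opt1 does at least as well everywhere (P1: -6>-10, P2: -4>-6, P3: 9>-5).
Opt3: dominated, since Opt1 does at least as well everywhere (P1: -6>-7, P2: -4=-4, P3: 9>-4).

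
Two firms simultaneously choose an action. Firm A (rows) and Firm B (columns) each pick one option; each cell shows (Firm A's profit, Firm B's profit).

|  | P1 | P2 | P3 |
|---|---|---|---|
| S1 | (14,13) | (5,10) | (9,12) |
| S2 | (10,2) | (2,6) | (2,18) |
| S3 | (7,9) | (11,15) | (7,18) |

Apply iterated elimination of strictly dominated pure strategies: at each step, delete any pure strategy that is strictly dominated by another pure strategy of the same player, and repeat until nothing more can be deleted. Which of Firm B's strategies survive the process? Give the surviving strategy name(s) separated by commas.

P1

For Firm A, S1 strictly dominates S2 on the remaining columns (P1: 14>10, P2: 5>2, P3: 9>2); eliminate S2.
Column P2 is eliminated: P3 beats it against every remaining row (S1: 12>10, S3: 18>15).
Firm A's strategy S3 is strictly dominated by S1 (P1: 14>7, P3: 9>7) and is removed.
Firm B's strategy P3 is strictly dominated by P1 (S1: 13>12) and is removed.
Among the remaining strategies, none is strictly dominated by another pure strategy of the same player, so the elimination stops.
Surviving strategies — Firm A: {S1}; Firm B: {P1}.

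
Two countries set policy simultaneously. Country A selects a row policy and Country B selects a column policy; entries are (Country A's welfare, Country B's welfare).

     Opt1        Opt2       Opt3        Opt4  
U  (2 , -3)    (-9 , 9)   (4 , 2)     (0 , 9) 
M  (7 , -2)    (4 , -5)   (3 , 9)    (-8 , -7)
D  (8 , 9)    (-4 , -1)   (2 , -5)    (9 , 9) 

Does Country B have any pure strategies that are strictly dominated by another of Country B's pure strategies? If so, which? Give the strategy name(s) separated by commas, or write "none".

Nothing dominates Opt1: Opt2 at M (-2>-5); Opt3 at D (9>-5); Opt4 at M (-2>-7).
Opt2 is not dominated — it holds its own against Opt1 at U (9>-3); Opt3 at U (9>2); Opt4 at U (9=9).
Opt3 is not dominated — it holds its own against Opt1 at U (2>-3); Opt2 at M (9>-5); Opt4 at M (9>-7).
Nothing dominates Opt4: Opt1 at U (9>-3); Opt2 at U (9=9); Opt3 at U (9>2).

none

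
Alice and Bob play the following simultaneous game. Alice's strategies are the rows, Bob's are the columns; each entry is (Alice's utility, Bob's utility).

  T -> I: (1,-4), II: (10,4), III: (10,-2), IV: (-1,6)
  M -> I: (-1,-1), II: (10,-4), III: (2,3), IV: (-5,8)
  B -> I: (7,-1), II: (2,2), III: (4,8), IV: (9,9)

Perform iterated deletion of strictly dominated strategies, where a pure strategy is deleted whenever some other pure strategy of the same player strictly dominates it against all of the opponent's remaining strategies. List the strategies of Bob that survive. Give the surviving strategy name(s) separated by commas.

IV

Bob's strategy I is strictly dominated by III (T: -2>-4, M: 3>-1, B: 8>-1) and is removed.
Column II is eliminated: IV beats it against every remaining row (T: 6>4, M: 8>-4, B: 9>2).
For Alice, T strictly dominates M on the remaining columns (III: 10>2, IV: -1>-5); eliminate M.
Column III is eliminated: IV beats it against every remaining row (T: 6>-2, B: 9>8).
Alice's strategy T is strictly dominated by B (IV: 9>-1) and is removed.
Among the remaining strategies, none is strictly dominated by another pure strategy of the same player, so the elimination stops.
Surviving strategies — Alice: {B}; Bob: {IV}.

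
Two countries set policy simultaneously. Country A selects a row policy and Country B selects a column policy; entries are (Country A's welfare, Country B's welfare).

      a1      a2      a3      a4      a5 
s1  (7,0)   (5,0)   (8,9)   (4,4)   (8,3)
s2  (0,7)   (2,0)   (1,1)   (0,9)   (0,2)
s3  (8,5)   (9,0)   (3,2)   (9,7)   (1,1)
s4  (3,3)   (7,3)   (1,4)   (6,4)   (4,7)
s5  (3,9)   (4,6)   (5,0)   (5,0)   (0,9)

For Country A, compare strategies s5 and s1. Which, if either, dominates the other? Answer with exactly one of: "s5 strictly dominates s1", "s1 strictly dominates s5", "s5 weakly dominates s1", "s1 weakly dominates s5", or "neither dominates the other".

s5's payoffs vs s1's, by Country B's action — a1: 3<7, a2: 4<5, a3: 5<8, a4: 5>4, a5: 0<8.
s5 does better at a4 but worse at a1, a2, a3, a5; neither strategy dominates the other.

neither dominates the other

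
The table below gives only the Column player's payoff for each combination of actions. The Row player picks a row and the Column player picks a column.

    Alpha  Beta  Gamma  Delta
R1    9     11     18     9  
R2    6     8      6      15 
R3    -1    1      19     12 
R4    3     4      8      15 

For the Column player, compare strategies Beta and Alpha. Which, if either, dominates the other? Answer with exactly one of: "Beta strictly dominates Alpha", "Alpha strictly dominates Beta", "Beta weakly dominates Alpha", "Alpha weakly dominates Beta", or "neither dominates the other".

Compare Beta to Alpha across each opponent action: R1: 11>9, R2: 8>6, R3: 1>-1, R4: 4>3.
Beta gives a strictly higher payoff against each opponent action, so Beta strictly dominates Alpha.

Beta strictly dominates Alpha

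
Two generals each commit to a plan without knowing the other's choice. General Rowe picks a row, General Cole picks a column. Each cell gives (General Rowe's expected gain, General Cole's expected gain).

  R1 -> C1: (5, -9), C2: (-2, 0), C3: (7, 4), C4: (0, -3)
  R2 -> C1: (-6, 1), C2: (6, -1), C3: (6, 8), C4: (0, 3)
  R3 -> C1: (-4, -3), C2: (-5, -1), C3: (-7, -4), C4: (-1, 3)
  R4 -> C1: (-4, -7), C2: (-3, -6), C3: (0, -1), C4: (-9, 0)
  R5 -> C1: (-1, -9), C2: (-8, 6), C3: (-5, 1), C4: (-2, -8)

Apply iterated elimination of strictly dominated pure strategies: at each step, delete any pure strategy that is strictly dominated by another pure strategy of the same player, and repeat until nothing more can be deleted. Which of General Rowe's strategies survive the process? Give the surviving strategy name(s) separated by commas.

R1

For General Rowe, R1 strictly dominates R3 on the remaining columns (C1: 5>-4, C2: -2>-5, C3: 7>-7, C4: 0>-1); eliminate R3.
General Rowe's strategy R4 is strictly dominated by R1 (C1: 5>-4, C2: -2>-3, C3: 7>0, C4: 0>-9) and is removed.
General Rowe's strategy R5 is strictly dominated by R1 (C1: 5>-1, C2: -2>-8, C3: 7>-5, C4: 0>-2) and is removed.
General Cole's strategy C1 is strictly dominated by C3 (R1: 4>-9, R2: 8>1) and is removed.
General Cole's strategy C2 is strictly dominated by C3 (R1: 4>0, R2: 8>-1) and is removed.
Column C4 is eliminated: C3 beats it against every remaining row (R1: 4>-3, R2: 8>3).
For General Rowe, R1 strictly dominates R2 on the remaining columns (C3: 7>6); eliminate R2.
Among the remaining strategies, none is strictly dominated by another pure strategy of the same player, so the elimination stops.
Surviving strategies — General Rowe: {R1}; General Cole: {C3}.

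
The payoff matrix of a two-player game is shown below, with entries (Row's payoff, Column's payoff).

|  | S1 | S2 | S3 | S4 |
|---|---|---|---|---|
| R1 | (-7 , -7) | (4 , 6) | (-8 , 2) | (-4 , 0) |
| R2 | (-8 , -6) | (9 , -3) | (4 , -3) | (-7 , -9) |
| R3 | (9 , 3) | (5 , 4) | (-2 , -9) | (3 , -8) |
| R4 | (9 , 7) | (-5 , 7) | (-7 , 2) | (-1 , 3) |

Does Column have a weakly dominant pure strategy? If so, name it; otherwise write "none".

S2

S2 vs S1: R1: 6>-7, R2: -3>-6, R3: 4>3, R4: 7=7.
S2 vs S3: R1: 6>2, R2: -3=-3, R3: 4>-9, R4: 7>2.
S2 vs S4: R1: 6>0, R2: -3>-9, R3: 4>-8, R4: 7>3.
S2 is at least as good as every other strategy against every opponent action, so it is weakly dominant.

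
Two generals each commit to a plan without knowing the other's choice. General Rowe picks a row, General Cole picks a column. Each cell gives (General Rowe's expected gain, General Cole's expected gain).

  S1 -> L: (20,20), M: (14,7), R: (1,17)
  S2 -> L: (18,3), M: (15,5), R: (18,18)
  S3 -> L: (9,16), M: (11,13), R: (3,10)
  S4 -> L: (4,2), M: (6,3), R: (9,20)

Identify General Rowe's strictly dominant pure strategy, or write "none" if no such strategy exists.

S1 fails to dominate S2 at M (14<15).
S2 fails to dominate S1 at L (18<20).
S3 fails to dominate S1 at L (9<20).
S4 fails to dominate S1 at L (4<20).
No single strategy dominates all the others.

none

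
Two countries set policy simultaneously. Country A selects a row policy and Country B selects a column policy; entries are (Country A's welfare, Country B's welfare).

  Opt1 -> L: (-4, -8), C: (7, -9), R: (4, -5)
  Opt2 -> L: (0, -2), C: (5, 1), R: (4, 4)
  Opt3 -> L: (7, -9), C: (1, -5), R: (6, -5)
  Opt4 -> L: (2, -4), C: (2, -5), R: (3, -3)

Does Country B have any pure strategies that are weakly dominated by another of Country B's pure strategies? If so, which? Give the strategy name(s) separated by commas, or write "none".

R weakly dominates L — Opt1: -5>-8, Opt2: 4>-2, Opt3: -5>-9, Opt4: -3>-4.
C is weakly dominated by R (Opt1: -5>-9, Opt2: 4>1, Opt3: -5=-5, Opt4: -3>-5).
Nothing dominates R: L at Opt1 (-5>-8); C at Opt1 (-5>-9).

L, C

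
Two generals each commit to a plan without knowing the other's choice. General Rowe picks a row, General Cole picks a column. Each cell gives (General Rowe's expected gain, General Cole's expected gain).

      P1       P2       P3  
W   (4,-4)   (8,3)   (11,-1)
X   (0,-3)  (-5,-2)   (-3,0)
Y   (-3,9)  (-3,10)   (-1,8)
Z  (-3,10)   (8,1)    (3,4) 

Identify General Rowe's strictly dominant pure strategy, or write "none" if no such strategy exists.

W fails to dominate Z at P2 (8=8).
X fails to dominate W at P1 (0<4).
Y fails to dominate W at P1 (-3<4).
Z fails to dominate W at P1 (-3<4).
No single strategy dominates all the others.

none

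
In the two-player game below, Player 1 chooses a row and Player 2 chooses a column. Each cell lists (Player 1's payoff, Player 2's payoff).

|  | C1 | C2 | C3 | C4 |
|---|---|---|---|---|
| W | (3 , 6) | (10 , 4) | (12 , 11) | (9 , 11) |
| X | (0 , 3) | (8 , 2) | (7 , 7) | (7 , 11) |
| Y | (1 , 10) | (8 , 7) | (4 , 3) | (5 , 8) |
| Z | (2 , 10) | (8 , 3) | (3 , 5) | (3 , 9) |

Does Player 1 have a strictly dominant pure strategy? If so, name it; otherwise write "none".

W vs X: C1: 3>0, C2: 10>8, C3: 12>7, C4: 9>7.
W vs Y: C1: 3>1, C2: 10>8, C3: 12>4, C4: 9>5.
W vs Z: C1: 3>2, C2: 10>8, C3: 12>3, C4: 9>3.
W strictly beats every other strategy against every opponent action, so it is strictly dominant.

W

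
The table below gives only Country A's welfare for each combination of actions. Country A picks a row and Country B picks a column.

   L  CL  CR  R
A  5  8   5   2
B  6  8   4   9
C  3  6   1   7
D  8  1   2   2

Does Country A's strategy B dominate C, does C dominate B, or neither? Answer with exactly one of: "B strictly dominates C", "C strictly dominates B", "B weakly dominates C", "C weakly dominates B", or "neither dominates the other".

B strictly dominates C

Compare B to C across each choice by Country B: L: 6>3, CL: 8>6, CR: 4>1, R: 9>7.
Every comparison favours B, so B strictly dominates C.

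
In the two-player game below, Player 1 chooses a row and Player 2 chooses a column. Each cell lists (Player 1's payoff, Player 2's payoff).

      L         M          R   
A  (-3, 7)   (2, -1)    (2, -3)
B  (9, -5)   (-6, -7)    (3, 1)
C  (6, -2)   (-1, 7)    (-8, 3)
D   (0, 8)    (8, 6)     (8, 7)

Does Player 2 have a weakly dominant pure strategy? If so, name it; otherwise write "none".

L fails to dominate M at C (-2<7).
M fails to dominate L at A (-1<7).
R fails to dominate L at A (-3<7).
No single strategy dominates all the others.

none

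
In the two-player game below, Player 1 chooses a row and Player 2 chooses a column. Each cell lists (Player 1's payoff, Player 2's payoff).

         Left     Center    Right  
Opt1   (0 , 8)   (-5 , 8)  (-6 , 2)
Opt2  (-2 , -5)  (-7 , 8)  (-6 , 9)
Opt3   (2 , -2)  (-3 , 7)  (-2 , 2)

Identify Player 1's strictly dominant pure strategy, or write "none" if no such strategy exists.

Opt3 vs Opt1: Left: 2>0, Center: -3>-5, Right: -2>-6.
Opt3 vs Opt2: Left: 2>-2, Center: -3>-7, Right: -2>-6.
Opt3 strictly beats every other strategy against every opponent action, so it is strictly dominant.

Opt3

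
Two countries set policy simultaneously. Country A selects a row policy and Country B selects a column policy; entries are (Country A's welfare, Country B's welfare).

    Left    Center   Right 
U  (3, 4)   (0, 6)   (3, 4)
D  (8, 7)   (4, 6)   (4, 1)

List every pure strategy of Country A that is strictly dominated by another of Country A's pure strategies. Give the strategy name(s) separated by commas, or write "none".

U

D strictly dominates U — Left: 8>3, Center: 4>0, Right: 4>3.
D: no other strategy beats it everywhere (U at Left (8>3)).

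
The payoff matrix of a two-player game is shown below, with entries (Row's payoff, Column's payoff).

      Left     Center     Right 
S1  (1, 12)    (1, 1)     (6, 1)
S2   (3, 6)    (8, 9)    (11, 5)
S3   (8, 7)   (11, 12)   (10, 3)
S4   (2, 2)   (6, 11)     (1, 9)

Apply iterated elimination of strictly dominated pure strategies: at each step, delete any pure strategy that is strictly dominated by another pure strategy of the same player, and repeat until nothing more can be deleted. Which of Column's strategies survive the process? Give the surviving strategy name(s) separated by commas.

For Row, S2 strictly dominates S1 on the remaining columns (Left: 3>1, Center: 8>1, Right: 11>6); eliminate S1.
Row's strategy S4 is strictly dominated by S2 (Left: 3>2, Center: 8>6, Right: 11>1) and is removed.
Column's strategy Left is strictly dominated by Center (S2: 9>6, S3: 12>7) and is removed.
Column Right is eliminated: Center beats it against every remaining row (S2: 9>5, S3: 12>3).
Row's strategy S2 is strictly dominated by S3 (Center: 11>8) and is removed.
Among the remaining strategies, none is strictly dominated by another pure strategy of the same player, so the elimination stops.
Surviving strategies — Row: {S3}; Column: {Center}.

Center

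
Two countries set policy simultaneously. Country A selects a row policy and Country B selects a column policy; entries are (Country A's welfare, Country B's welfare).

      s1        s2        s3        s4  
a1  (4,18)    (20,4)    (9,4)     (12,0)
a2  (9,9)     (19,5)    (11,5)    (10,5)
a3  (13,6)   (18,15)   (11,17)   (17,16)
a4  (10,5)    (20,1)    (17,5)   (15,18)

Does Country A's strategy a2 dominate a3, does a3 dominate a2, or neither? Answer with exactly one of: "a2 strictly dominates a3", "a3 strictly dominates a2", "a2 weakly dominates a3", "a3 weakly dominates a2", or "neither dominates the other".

neither dominates the other

a2's payoffs vs a3's, by Country B's action — s1: 9<13, s2: 19>18, s3: 11=11, s4: 10<17.
a2 does better at s2 but worse at s1, s4; neither strategy dominates the other.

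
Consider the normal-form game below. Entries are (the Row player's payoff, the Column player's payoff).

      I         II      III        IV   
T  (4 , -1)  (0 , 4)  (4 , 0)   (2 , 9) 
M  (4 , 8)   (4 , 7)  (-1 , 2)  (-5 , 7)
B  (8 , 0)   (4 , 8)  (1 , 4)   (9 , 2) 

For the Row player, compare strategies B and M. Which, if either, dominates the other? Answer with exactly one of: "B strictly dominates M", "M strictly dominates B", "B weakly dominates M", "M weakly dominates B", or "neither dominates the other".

B weakly dominates M

B's payoffs vs M's, by the Column player's action — I: 8>4, II: 4=4, III: 1>-1, IV: 9>-5.
B is at least as good everywhere and strictly better somewhere (tied only at II), so B weakly but not strictly dominates M.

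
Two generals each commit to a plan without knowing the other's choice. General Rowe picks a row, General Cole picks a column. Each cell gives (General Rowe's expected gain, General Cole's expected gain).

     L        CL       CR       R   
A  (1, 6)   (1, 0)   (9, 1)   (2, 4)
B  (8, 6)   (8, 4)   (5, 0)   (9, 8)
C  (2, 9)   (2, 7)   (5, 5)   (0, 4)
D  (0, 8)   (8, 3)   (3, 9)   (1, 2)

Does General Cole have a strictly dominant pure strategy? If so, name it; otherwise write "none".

L fails to dominate CR at D (8<9).
CL fails to dominate L at A (0<6).
CR fails to dominate L at A (1<6).
R fails to dominate L at A (4<6).
No single strategy dominates all the others.

none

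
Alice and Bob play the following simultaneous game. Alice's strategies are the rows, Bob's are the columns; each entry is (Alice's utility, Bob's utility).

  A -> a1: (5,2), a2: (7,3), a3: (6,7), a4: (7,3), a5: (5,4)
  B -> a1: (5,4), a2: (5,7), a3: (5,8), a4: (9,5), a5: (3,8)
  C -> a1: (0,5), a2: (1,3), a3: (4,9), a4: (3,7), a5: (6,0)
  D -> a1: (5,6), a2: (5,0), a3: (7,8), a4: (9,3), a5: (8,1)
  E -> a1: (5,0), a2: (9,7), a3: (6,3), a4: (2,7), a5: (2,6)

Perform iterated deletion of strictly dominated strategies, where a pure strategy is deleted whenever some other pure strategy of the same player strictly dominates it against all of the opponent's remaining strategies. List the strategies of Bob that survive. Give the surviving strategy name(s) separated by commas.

Row C is eliminated: D beats it against every remaining column (a1: 5>0, a2: 5>1, a3: 7>4, a4: 9>3, a5: 8>6).
Column a1 is eliminated: a3 beats it against every remaining row (A: 7>2, B: 8>4, D: 8>6, E: 3>0).
Among the remaining strategies, none is strictly dominated by another pure strategy of the same player, so the elimination stops.
Surviving strategies — Alice: {A, B, D, E}; Bob: {a2, a3, a4, a5}.

a2, a3, a4, a5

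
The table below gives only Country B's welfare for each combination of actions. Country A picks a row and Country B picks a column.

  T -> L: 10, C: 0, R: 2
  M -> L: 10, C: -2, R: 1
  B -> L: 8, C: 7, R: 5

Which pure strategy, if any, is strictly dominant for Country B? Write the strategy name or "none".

L vs C: T: 10>0, M: 10>-2, B: 8>7.
L vs R: T: 10>2, M: 10>1, B: 8>5.
L strictly beats every other strategy against every opponent action, so it is strictly dominant.

L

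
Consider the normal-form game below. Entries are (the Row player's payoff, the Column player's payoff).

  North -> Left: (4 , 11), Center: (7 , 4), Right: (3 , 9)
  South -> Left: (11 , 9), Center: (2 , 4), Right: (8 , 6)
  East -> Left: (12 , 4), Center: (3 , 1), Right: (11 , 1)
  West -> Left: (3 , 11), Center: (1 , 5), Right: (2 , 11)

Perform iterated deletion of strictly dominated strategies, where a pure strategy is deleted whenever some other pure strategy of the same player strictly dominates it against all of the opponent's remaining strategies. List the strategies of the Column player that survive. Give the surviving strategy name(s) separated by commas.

Left

The Row player's strategy South is strictly dominated by East (Left: 12>11, Center: 3>2, Right: 11>8) and is removed.
For the Row player, North strictly dominates West on the remaining columns (Left: 4>3, Center: 7>1, Right: 3>2); eliminate West.
For the Column player, Left strictly dominates Center on the remaining rows (North: 11>4, East: 4>1); eliminate Center.
The Row player's strategy North is strictly dominated by East (Left: 12>4, Right: 11>3) and is removed.
For the Column player, Left strictly dominates Right on the remaining rows (East: 4>1); eliminate Right.
Among the remaining strategies, none is strictly dominated by another pure strategy of the same player, so the elimination stops.
Surviving strategies — the Row player: {East}; the Column player: {Left}.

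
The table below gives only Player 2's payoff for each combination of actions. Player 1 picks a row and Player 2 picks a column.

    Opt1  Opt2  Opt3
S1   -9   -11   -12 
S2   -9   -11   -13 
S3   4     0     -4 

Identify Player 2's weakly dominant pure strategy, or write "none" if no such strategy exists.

Opt1 vs Opt2: S1: -9>-11, S2: -9>-11, S3: 4>0.
Opt1 vs Opt3: S1: -9>-12, S2: -9>-13, S3: 4>-4.
Opt1 is at least as good as every other strategy against every opponent action, so it is weakly dominant.

Opt1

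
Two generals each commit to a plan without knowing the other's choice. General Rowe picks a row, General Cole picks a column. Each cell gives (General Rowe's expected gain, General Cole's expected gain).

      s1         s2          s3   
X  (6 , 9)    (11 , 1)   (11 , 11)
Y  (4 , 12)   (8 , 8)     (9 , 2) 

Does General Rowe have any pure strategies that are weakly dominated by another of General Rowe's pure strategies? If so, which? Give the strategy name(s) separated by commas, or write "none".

Y

Nothing dominates X: Y at s1 (6>4).
Y is weakly dominated by X (s1: 6>4, s2: 11>8, s3: 11>9).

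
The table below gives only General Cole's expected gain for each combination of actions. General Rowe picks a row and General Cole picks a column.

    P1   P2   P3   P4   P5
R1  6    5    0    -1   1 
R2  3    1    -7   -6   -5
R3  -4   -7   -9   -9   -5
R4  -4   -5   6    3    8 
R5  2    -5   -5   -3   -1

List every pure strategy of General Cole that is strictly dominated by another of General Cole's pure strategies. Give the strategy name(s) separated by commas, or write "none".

P2, P3, P4

P1 is not dominated — it holds its own against P2 at R1 (6>5); P3 at R1 (6>0); P4 at R1 (6>-1); P5 at R1 (6>1).
P2: dominated, since P1 does at least as well everywhere (R1: 6>5, R2: 3>1, R3: -4>-7, R4: -4>-5, R5: 2>-5).
P3 is strictly dominated by P5 (R1: 1>0, R2: -5>-7, R3: -5>-9, R4: 8>6, R5: -1>-5).
P5 strictly dominates P4 — R1: 1>-1, R2: -5>-6, R3: -5>-9, R4: 8>3, R5: -1>-3.
P5: no other strategy beats it everywhere (P1 at R4 (8>-4); P2 at R3 (-5>-7); P3 at R1 (1>0); P4 at R1 (1>-1)).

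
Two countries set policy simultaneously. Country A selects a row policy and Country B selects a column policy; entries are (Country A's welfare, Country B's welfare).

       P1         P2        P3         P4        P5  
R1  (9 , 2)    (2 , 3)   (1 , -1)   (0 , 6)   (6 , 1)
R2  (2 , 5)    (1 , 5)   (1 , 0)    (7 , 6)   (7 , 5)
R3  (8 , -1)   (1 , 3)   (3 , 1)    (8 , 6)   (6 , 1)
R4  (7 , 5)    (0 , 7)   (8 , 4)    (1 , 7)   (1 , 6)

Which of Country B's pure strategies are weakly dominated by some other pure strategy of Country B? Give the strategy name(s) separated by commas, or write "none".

P1, P2, P3, P5

P2 weakly dominates P1 — R1: 3>2, R2: 5=5, R3: 3>-1, R4: 7>5.
P2: dominated, since P4 does at least as well everywhere (R1: 6>3, R2: 6>5, R3: 6>3, R4: 7=7).
P3: dominated, since P2 does at least as well everywhere (R1: 3>-1, R2: 5>0, R3: 3>1, R4: 7>4).
Nothing dominates P4: P1 at R1 (6>2); P2 at R1 (6>3); P3 at R1 (6>-1); P5 at R1 (6>1).
P2 weakly dominates P5 — R1: 3>1, R2: 5=5, R3: 3>1, R4: 7>6.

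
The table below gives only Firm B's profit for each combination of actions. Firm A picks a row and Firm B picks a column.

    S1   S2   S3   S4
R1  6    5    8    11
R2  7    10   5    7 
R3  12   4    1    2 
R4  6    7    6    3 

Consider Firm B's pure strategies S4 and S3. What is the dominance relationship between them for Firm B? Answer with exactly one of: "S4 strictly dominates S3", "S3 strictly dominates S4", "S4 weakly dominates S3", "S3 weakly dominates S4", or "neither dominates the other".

neither dominates the other

Compare S4 to S3 across each choice by Firm A: R1: 11>8, R2: 7>5, R3: 2>1, R4: 3<6.
S4 does better at R1, R2, R3 but worse at R4; neither strategy dominates the other.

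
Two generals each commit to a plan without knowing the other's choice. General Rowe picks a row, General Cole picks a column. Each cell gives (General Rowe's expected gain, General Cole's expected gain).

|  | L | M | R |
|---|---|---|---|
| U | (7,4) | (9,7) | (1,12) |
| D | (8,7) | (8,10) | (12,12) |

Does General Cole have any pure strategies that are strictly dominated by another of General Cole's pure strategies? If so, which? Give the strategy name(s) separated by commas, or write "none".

L, M

L is strictly dominated by M (U: 7>4, D: 10>7).
M: dominated, since R does at least as well everywhere (U: 12>7, D: 12>10).
R is not dominated — it holds its own against L at U (12>4); M at U (12>7).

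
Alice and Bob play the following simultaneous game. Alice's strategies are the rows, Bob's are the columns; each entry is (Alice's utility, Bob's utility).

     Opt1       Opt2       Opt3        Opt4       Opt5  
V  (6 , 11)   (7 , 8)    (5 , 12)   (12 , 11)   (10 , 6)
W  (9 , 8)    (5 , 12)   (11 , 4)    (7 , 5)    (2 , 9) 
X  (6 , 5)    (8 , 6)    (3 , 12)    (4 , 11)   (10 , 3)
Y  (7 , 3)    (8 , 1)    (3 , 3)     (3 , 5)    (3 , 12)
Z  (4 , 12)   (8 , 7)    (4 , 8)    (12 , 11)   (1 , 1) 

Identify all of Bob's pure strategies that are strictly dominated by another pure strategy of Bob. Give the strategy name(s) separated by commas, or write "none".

Opt1 is not dominated — it holds its own against Opt2 at V (11>8); Opt3 at W (8>4); Opt4 at V (11=11); Opt5 at V (11>6).
Nothing dominates Opt2: Opt1 at W (12>8); Opt3 at W (12>4); Opt4 at W (12>5); Opt5 at V (8>6).
Nothing dominates Opt3: Opt1 at V (12>11); Opt2 at V (12>8); Opt4 at V (12>11); Opt5 at V (12>6).
Nothing dominates Opt4: Opt1 at V (11=11); Opt2 at V (11>8); Opt3 at W (5>4); Opt5 at V (11>6).
Nothing dominates Opt5: Opt1 at W (9>8); Opt2 at Y (12>1); Opt3 at W (9>4); Opt4 at W (9>5).

none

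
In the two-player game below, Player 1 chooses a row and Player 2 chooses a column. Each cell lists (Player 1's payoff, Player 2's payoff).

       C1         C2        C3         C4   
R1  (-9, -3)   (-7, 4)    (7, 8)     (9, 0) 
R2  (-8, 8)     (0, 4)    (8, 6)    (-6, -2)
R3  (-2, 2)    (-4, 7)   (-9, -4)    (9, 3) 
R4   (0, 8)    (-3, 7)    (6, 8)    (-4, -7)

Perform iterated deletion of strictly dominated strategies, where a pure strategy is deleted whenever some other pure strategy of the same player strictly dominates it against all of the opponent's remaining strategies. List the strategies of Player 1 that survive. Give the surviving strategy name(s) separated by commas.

For Player 2, C2 strictly dominates C4 on the remaining rows (R1: 4>0, R2: 4>-2, R3: 7>3, R4: 7>-7); eliminate C4.
Row R1 is eliminated: R2 beats it against every remaining column (C1: -8>-9, C2: 0>-7, C3: 8>7).
For Player 1, R4 strictly dominates R3 on the remaining columns (C1: 0>-2, C2: -3>-4, C3: 6>-9); eliminate R3.
For Player 2, C1 strictly dominates C2 on the remaining rows (R2: 8>4, R4: 8>7); eliminate C2.
Among the remaining strategies, none is strictly dominated by another pure strategy of the same player, so the elimination stops.
Surviving strategies — Player 1: {R2, R4}; Player 2: {C1, C3}.

R2, R4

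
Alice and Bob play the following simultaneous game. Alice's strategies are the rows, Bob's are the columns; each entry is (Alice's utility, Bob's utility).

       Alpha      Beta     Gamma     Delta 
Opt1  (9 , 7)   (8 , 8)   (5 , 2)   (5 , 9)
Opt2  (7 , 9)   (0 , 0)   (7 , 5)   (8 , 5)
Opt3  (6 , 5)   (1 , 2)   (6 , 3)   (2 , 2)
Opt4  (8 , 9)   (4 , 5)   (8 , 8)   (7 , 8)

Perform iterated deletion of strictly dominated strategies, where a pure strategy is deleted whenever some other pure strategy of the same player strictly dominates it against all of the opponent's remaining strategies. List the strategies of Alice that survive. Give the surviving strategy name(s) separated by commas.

Opt1, Opt2, Opt4

Row Opt3 is eliminated: Opt4 beats it against every remaining column (Alpha: 8>6, Beta: 4>1, Gamma: 8>6, Delta: 7>2).
For Bob, Delta strictly dominates Beta on the remaining rows (Opt1: 9>8, Opt2: 5>0, Opt4: 8>5); eliminate Beta.
Bob's strategy Gamma is strictly dominated by Alpha (Opt1: 7>2, Opt2: 9>5, Opt4: 9>8) and is removed.
Among the remaining strategies, none is strictly dominated by another pure strategy of the same player, so the elimination stops.
Surviving strategies — Alice: {Opt1, Opt2, Opt4}; Bob: {Alpha, Delta}.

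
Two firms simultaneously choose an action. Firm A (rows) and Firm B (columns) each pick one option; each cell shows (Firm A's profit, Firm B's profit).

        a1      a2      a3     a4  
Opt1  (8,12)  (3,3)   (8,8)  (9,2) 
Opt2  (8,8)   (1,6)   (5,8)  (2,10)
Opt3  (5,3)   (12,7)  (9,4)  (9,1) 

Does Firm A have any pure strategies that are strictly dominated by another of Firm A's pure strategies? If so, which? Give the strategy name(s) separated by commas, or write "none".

Nothing dominates Opt1: Opt2 at a1 (8=8); Opt3 at a1 (8>5).
Opt2: no other strategy beats it everywhere (Opt1 at a1 (8=8); Opt3 at a1 (8>5)).
Opt3: no other strategy beats it everywhere (Opt1 at a2 (12>3); Opt2 at a2 (12>1)).

none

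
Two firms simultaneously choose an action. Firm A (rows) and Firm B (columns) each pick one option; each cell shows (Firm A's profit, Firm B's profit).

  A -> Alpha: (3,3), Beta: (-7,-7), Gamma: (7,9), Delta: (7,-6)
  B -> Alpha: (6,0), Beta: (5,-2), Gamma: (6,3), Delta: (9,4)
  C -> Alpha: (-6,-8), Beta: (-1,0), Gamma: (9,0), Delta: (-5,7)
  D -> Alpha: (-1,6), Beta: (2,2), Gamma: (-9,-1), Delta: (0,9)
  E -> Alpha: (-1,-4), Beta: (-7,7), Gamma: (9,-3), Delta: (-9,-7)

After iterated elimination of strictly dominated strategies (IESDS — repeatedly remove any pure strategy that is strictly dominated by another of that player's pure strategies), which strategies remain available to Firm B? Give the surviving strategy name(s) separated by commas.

Firm A's strategy D is strictly dominated by B (Alpha: 6>-1, Beta: 5>2, Gamma: 6>-9, Delta: 9>0) and is removed.
Firm B's strategy Alpha is strictly dominated by Gamma (A: 9>3, B: 3>0, C: 0>-8, E: -3>-4) and is removed.
Among the remaining strategies, none is strictly dominated by another pure strategy of the same player, so the elimination stops.
Surviving strategies — Firm A: {A, B, C, E}; Firm B: {Beta, Gamma, Delta}.

Beta, Gamma, Delta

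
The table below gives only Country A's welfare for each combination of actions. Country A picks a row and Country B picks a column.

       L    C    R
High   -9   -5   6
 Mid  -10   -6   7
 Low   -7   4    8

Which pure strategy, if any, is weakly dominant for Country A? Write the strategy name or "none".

Low

Low vs High: L: -7>-9, C: 4>-5, R: 8>6.
Low vs Mid: L: -7>-10, C: 4>-6, R: 8>7.
Low is at least as good as every other strategy against every opponent action, so it is weakly dominant.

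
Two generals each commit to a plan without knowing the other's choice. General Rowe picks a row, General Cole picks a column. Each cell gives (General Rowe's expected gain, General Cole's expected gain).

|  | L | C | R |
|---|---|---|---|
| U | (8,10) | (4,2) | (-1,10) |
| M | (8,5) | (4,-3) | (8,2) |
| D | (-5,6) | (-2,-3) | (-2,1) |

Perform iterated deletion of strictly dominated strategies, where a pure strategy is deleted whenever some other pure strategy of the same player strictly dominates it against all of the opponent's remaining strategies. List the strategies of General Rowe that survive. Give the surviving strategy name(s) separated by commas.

General Rowe's strategy D is strictly dominated by U (L: 8>-5, C: 4>-2, R: -1>-2) and is removed.
General Cole's strategy C is strictly dominated by L (U: 10>2, M: 5>-3) and is removed.
Among the remaining strategies, none is strictly dominated by another pure strategy of the same player, so the elimination stops.
Surviving strategies — General Rowe: {U, M}; General Cole: {L, R}.

U, M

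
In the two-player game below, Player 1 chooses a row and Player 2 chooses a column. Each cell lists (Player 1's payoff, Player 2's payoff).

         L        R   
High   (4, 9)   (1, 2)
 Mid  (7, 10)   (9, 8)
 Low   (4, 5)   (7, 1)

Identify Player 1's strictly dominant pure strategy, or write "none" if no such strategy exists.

Mid vs High: L: 7>4, R: 9>1.
Mid vs Low: L: 7>4, R: 9>7.
Mid strictly beats every other strategy against every opponent action, so it is strictly dominant.

Mid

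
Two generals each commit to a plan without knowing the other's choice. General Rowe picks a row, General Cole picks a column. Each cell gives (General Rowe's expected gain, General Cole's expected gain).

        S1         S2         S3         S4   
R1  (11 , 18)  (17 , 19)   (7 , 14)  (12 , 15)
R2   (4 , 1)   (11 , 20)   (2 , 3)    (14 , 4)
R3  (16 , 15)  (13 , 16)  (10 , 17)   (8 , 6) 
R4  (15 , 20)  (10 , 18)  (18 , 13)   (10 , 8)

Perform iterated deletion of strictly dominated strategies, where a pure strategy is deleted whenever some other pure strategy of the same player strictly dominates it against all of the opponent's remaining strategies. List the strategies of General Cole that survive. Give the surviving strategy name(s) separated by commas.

S1, S2, S3

For General Cole, S2 strictly dominates S4 on the remaining rows (R1: 19>15, R2: 20>4, R3: 16>6, R4: 18>8); eliminate S4.
For General Rowe, R1 strictly dominates R2 on the remaining columns (S1: 11>4, S2: 17>11, S3: 7>2); eliminate R2.
Among the remaining strategies, none is strictly dominated by another pure strategy of the same player, so the elimination stops.
Surviving strategies — General Rowe: {R1, R3, R4}; General Cole: {S1, S2, S3}.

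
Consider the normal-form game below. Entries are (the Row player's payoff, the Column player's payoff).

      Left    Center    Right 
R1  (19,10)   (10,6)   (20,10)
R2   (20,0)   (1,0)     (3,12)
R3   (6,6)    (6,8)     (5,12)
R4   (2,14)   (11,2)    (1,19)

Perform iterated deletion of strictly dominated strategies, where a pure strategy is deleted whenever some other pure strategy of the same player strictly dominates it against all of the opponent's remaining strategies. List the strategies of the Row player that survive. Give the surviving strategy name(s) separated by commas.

R1, R2

The Row player's strategy R3 is strictly dominated by R1 (Left: 19>6, Center: 10>6, Right: 20>5) and is removed.
The Column player's strategy Center is strictly dominated by Right (R1: 10>6, R2: 12>0, R4: 19>2) and is removed.
The Row player's strategy R4 is strictly dominated by R1 (Left: 19>2, Right: 20>1) and is removed.
Among the remaining strategies, none is strictly dominated by another pure strategy of the same player, so the elimination stops.
Surviving strategies — the Row player: {R1, R2}; the Column player: {Left, Right}.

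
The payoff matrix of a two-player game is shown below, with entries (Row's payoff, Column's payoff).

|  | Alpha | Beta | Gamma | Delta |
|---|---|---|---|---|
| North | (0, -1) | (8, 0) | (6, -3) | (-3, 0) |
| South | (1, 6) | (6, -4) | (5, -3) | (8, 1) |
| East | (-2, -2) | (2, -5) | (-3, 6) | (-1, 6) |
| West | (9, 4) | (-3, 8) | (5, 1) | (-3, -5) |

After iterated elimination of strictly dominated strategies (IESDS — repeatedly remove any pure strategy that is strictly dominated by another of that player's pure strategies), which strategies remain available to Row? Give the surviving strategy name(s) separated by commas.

Row East is eliminated: South beats it against every remaining column (Alpha: 1>-2, Beta: 6>2, Gamma: 5>-3, Delta: 8>-1).
Column's strategy Gamma is strictly dominated by Alpha (North: -1>-3, South: 6>-3, West: 4>1) and is removed.
Among the remaining strategies, none is strictly dominated by another pure strategy of the same player, so the elimination stops.
Surviving strategies — Row: {North, South, West}; Column: {Alpha, Beta, Delta}.

North, South, West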